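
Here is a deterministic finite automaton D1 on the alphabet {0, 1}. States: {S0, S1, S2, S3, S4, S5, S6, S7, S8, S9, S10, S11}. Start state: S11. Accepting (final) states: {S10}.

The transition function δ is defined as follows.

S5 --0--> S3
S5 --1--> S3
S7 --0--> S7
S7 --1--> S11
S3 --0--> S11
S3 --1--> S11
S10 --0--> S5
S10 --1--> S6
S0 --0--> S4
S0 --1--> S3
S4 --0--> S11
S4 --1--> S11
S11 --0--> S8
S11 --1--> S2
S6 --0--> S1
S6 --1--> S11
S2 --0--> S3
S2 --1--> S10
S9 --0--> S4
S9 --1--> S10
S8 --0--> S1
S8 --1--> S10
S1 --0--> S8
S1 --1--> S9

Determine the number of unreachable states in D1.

Starting at S11 and following transitions, the reachable set is {S1, S2, S3, S4, S5, S6, S8, S9, S10, S11}. That leaves S0, S7 unreachable — 2 in total.

2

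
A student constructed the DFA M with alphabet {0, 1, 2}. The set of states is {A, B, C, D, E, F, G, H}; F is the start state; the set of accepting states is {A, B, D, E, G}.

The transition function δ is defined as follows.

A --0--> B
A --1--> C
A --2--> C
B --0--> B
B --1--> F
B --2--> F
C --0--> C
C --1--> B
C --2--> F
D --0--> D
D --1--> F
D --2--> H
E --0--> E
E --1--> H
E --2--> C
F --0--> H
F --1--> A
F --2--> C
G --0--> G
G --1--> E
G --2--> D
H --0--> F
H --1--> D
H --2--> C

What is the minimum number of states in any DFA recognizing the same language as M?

First remove the unreachable states {E,G}; 6 states remain.
Initial partition by acceptance: {A,B,D} | {C,F,H}.
No further refinement is possible. Final partition (2 blocks): {A,B,D} | {C,F,H}.

2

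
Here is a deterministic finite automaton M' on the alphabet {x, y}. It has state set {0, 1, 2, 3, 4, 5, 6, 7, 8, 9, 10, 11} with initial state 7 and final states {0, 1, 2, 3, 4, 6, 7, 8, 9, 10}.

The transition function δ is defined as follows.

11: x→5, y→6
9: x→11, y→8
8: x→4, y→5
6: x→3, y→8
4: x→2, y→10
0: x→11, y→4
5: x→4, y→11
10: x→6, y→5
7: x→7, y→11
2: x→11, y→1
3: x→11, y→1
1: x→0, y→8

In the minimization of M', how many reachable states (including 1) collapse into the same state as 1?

Reachable states from the start: {0,1,2,3,4,5,6,7,8,10,11}. Unreachable: {9} — drop them.
Start with accepting vs non-accepting: {0,1,2,3,4,6,7,8,10} | {5,11}.
Split {0,1,2,3,4,6,7,8,10} by δ(·,x) → {1,4,6,7,8,10} and {0,2,3}.
Split {1,4,6,7,8,10} by δ(·,x) → {1,4,6} and {7,8,10}.
Split {5,11} by δ(·,x) → {5} and {11}.
Refine {7,8,10} on symbol x: members go to different blocks, giving {8,10} and {7}.
Stable partition: {1,4,6} | {5} | {0,2,3} | {8,10} | {11} | {7} — 6 equivalence classes.
The equivalence class containing 1 is {1,4,6}, of size 3.

3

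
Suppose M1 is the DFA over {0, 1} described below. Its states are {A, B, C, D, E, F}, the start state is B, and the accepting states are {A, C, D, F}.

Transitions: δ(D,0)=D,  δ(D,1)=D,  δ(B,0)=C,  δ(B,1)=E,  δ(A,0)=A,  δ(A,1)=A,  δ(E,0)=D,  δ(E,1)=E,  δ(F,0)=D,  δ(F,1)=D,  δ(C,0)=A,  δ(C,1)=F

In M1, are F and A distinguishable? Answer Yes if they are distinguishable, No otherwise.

Every state is reachable, so we keep all 6.
Start with accepting vs non-accepting: {A,C,D,F} | {B,E}.
Stable partition: {A,C,D,F} | {B,E} — 2 equivalence classes.
F and A lie in the same block of the stable partition, so they are equivalent — no string distinguishes them.

No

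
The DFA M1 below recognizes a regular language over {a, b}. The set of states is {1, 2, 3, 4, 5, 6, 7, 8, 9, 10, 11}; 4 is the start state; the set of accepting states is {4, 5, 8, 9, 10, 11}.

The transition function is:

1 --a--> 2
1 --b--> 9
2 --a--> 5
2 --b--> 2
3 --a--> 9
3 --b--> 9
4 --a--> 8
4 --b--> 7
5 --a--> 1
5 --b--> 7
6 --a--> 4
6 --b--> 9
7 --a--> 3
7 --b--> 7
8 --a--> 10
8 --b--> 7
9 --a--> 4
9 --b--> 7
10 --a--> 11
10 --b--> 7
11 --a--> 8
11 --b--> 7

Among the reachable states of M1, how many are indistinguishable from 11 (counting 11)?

First remove the unreachable states {1,2,5,6}; 7 states remain.
Start with accepting vs non-accepting: {4,8,9,10,11} | {3,7}.
Refine {3,7} on symbol a: members go to different blocks, giving {3} and {7}.
No further refinement is possible. Final partition (3 blocks): {4,8,9,10,11} | {3} | {7}.
State 11 belongs to the block {4,8,9,10,11}, which has 5 states.

5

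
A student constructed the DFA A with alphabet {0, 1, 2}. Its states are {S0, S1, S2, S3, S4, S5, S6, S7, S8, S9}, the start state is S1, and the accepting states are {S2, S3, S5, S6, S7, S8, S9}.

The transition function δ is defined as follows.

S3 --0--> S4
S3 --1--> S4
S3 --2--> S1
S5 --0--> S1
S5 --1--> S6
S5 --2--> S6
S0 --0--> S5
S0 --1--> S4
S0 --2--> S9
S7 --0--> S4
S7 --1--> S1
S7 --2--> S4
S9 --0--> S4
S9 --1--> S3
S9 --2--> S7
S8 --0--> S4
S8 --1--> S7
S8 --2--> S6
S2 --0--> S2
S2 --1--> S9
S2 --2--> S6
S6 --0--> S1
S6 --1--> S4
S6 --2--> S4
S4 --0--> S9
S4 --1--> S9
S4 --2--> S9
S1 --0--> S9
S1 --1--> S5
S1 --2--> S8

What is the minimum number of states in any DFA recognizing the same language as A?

First remove the unreachable states {S0,S2}; 8 states remain.
Initial partition by acceptance: {S3,S5,S6,S7,S8,S9} | {S1,S4}.
Refine {S3,S5,S6,S7,S8,S9} on symbol 1: members go to different blocks, giving {S3,S6,S7} and {S5,S8,S9}.
Stable partition: {S3,S6,S7} | {S1,S4} | {S5,S8,S9} — 3 equivalence classes.

3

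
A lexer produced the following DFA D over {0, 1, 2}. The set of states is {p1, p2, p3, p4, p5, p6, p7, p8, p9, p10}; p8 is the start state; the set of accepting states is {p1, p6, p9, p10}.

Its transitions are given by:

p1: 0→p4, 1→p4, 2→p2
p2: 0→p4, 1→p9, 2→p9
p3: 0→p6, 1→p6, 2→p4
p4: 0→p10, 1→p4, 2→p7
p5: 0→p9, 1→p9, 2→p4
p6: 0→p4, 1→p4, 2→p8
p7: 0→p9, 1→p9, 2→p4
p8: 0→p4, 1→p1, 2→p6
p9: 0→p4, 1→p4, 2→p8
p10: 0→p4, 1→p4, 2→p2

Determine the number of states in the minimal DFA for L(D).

4

First remove the unreachable states {p3,p5}; 8 states remain.
Initial partition by acceptance: {p1,p6,p9,p10} | {p2,p4,p7,p8}.
Split {p2,p4,p7,p8} by δ(·,0) → {p2,p8} and {p4,p7}.
Split {p4,p7} by δ(·,1) → {p4} and {p7}.
Stable partition: {p1,p6,p9,p10} | {p2,p8} | {p4} | {p7} — 4 equivalence classes.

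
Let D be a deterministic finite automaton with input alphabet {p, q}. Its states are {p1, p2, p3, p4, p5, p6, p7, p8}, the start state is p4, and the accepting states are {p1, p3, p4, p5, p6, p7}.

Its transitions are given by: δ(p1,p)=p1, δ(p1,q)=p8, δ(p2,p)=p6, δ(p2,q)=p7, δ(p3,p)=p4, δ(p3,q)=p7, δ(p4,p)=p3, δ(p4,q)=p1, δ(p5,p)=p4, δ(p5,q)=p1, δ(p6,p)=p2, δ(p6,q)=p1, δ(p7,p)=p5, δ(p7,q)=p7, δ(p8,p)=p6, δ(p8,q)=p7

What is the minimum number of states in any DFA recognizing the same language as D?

7

Initial partition by acceptance: {p1,p3,p4,p5,p6,p7} | {p2,p8}.
Refine {p1,p3,p4,p5,p6,p7} on symbol p: members go to different blocks, giving {p1,p3,p4,p5,p7} and {p6}.
Split {p1,p3,p4,p5,p7} by δ(·,q) → {p3,p4,p5,p7} and {p1}.
On input q, block {p3,p4,p5,p7} splits into {p3,p7} and {p4,p5}.
Refine {p4,p5} on symbol p: members go to different blocks, giving {p4} and {p5}.
On input p, block {p3,p7} splits into {p3} and {p7}.
No further refinement is possible. Final partition (7 blocks): {p3} | {p2,p8} | {p6} | {p1} | {p4} | {p5} | {p7}.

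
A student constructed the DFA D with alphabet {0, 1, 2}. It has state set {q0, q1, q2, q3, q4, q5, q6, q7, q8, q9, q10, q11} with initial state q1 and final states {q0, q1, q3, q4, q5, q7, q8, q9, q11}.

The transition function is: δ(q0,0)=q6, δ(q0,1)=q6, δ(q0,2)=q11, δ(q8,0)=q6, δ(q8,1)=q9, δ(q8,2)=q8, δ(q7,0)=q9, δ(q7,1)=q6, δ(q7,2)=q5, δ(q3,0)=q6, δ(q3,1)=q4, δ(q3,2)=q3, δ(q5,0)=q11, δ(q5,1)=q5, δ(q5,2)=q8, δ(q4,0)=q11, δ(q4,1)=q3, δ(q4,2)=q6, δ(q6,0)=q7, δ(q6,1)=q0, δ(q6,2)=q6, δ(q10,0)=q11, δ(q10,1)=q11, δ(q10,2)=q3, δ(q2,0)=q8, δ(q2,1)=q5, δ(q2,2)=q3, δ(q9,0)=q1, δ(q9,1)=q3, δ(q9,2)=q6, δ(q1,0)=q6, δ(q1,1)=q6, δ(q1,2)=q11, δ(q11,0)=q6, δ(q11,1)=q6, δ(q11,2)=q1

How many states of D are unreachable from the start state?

2

No path from q1 leads to q2, q10; the other 10 states are all reachable.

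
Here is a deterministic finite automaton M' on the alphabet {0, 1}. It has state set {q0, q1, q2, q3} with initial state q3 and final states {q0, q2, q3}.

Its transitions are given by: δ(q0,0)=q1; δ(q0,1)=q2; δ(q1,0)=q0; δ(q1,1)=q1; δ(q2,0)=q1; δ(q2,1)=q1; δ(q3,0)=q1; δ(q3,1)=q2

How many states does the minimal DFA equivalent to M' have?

Every state is reachable, so we keep all 4.
P0 = {q0,q2,q3} | {q1}.
On input 1, block {q0,q2,q3} splits into {q0,q3} and {q2}.
The partition is now stable with 3 blocks: {q0,q3} | {q1} | {q2}.

3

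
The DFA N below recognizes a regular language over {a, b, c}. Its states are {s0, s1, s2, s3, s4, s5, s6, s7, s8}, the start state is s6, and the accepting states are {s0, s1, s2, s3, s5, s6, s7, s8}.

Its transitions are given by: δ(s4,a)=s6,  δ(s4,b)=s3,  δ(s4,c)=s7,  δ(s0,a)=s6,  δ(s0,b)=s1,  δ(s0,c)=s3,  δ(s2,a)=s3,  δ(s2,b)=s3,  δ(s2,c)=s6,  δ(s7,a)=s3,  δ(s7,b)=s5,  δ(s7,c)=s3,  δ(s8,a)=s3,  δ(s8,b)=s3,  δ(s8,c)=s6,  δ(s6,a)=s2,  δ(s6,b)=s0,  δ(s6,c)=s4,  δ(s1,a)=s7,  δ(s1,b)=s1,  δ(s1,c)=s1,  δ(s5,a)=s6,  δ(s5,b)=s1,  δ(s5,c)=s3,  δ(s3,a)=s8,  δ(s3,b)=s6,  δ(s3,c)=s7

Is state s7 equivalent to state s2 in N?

All states are reachable from the start state.
Initial partition by acceptance: {s0,s1,s2,s3,s5,s6,s7,s8} | {s4}.
Split {s0,s1,s2,s3,s5,s6,s7,s8} by δ(·,c) → {s0,s1,s2,s3,s5,s7,s8} and {s6}.
On input a, block {s0,s1,s2,s3,s5,s7,s8} splits into {s1,s2,s3,s7,s8} and {s0,s5}.
On input b, block {s1,s2,s3,s7,s8} splits into {s1,s2,s8} and {s3} and {s7}.
On input a, block {s1,s2,s8} splits into {s2,s8} and {s1}.
The partition is now stable with 7 blocks: {s2,s8} | {s4} | {s6} | {s0,s5} | {s3} | {s7} | {s1}.
s7 and s2 end up in different blocks, so they are distinguishable. For instance, the string 'cc' is accepted from only s7.

No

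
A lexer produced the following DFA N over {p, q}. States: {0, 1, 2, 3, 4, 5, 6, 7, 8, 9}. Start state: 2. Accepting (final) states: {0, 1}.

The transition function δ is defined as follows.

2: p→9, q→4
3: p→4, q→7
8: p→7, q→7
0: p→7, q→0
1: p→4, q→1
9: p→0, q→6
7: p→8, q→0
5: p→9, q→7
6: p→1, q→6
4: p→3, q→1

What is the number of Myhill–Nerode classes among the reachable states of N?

States {5} cannot be reached from the start state, so discard them.
P0 = {0,1} | {2,3,4,6,7,8,9}.
Split {2,3,4,6,7,8,9} by δ(·,p) → {2,3,4,7,8} and {6,9}.
Refine {2,3,4,7,8} on symbol p: members go to different blocks, giving {3,4,7,8} and {2}.
On input q, block {3,4,7,8} splits into {3,8} and {4,7}.
No further refinement is possible. Final partition (5 blocks): {0,1} | {3,8} | {6,9} | {2} | {4,7}.

5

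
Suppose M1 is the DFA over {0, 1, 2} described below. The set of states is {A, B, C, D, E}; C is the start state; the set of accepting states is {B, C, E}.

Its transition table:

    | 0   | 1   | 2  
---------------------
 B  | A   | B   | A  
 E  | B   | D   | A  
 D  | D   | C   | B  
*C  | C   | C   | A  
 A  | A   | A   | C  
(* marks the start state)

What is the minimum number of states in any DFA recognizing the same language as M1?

Reachable states from the start: {A,C}. Unreachable: {B,D,E} — drop them.
Start with accepting vs non-accepting: {C} | {A}.
The partition is now stable with 2 blocks: {C} | {A}.

2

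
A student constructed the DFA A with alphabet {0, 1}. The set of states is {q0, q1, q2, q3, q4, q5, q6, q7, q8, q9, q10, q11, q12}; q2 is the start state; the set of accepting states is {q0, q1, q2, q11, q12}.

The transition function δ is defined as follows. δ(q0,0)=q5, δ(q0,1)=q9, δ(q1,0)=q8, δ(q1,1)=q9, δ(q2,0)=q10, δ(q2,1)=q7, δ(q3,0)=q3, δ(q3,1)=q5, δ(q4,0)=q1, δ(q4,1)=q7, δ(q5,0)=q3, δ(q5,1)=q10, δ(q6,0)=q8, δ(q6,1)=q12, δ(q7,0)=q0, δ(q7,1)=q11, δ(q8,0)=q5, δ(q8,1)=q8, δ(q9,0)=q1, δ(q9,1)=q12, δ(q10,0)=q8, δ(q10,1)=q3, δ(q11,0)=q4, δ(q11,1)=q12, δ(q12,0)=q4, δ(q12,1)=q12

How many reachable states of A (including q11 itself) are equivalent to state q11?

First remove the unreachable states {q6}; 12 states remain.
Initial partition by acceptance: {q0,q1,q2,q11,q12} | {q3,q4,q5,q7,q8,q9,q10}.
Split {q0,q1,q2,q11,q12} by δ(·,1) → {q0,q1,q2} and {q11,q12}.
Refine {q3,q4,q5,q7,q8,q9,q10} on symbol 0: members go to different blocks, giving {q3,q5,q8,q10} and {q4,q7,q9}.
Refine {q4,q7,q9} on symbol 1: members go to different blocks, giving {q7,q9} and {q4}.
Stable partition: {q0,q1,q2} | {q3,q5,q8,q10} | {q11,q12} | {q7,q9} | {q4} — 5 equivalence classes.
The equivalence class containing q11 is {q11,q12}, of size 2.

2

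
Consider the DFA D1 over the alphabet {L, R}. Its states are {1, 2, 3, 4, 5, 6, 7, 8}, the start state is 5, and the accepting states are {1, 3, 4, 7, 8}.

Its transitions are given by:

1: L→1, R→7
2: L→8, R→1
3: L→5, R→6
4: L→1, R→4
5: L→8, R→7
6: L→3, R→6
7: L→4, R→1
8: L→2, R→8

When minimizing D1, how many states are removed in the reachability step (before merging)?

2

No path from 5 leads to 3, 6; the other 6 states are all reachable.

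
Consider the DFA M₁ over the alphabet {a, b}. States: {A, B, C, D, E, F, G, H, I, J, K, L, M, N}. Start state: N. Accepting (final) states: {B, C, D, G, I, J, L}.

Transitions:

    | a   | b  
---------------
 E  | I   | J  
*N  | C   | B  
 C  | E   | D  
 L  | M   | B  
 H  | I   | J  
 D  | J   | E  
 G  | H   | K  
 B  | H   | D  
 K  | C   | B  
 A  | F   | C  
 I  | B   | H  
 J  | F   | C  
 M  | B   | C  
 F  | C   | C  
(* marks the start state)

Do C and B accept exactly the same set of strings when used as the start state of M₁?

States {A,G,K,L,M} cannot be reached from the start state, so discard them.
P0 = {B,C,D,I,J} | {E,F,H,N}.
On input a, block {B,C,D,I,J} splits into {B,C,J} and {D,I}.
Refine {B,C,J} on symbol b: members go to different blocks, giving {B,C} and {J}.
On input a, block {E,F,H,N} splits into {E,H} and {F,N}.
Refine {D,I} on symbol a: members go to different blocks, giving {D} and {I}.
No further refinement is possible. Final partition (6 blocks): {B,C} | {E,H} | {D} | {J} | {F,N} | {I}.
C and B lie in the same block of the stable partition, so they are equivalent — no string distinguishes them.

Yes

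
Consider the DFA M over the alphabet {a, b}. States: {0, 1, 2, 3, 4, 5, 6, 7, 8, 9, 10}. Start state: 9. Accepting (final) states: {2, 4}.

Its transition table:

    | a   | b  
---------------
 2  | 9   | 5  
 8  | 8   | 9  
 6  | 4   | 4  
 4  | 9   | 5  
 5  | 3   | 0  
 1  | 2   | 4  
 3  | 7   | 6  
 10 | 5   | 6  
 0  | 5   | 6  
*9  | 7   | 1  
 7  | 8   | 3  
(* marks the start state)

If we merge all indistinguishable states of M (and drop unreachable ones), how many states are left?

First remove the unreachable states {10}; 10 states remain.
Start with accepting vs non-accepting: {2,4} | {0,1,3,5,6,7,8,9}.
On input a, block {0,1,3,5,6,7,8,9} splits into {0,3,5,7,8,9} and {1,6}.
On input b, block {0,3,5,7,8,9} splits into {0,3,9} and {5,7,8}.
Split {5,7,8} by δ(·,a) → {7,8} and {5}.
On input a, block {0,3,9} splits into {3,9} and {0}.
Stable partition: {2,4} | {3,9} | {1,6} | {7,8} | {5} | {0} — 6 equivalence classes.

6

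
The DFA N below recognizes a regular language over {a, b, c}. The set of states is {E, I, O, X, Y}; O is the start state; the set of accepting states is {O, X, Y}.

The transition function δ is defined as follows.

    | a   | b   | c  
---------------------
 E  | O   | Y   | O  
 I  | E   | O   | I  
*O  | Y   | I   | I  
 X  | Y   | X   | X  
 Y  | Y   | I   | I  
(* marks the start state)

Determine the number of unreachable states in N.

1

No path from O leads to X; the other 4 states are all reachable.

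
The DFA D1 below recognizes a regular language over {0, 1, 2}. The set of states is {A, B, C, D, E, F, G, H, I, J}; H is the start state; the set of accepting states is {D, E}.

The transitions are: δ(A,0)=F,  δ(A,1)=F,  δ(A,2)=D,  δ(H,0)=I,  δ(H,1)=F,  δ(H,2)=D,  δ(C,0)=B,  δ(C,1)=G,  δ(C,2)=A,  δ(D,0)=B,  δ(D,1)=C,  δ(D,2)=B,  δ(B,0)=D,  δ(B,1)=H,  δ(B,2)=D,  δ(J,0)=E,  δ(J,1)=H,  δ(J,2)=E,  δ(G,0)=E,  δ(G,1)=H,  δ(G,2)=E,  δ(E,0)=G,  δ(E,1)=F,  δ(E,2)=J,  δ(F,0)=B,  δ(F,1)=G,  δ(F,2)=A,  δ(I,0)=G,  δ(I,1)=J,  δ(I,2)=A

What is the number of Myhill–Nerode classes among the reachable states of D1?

P0 = {D,E} | {A,B,C,F,G,H,I,J}.
Split {A,B,C,F,G,H,I,J} by δ(·,0) → {A,C,F,H,I} and {B,G,J}.
On input 0, block {A,C,F,H,I} splits into {C,F,I} and {A,H}.
Stable partition: {D,E} | {C,F,I} | {B,G,J} | {A,H} — 4 equivalence classes.

4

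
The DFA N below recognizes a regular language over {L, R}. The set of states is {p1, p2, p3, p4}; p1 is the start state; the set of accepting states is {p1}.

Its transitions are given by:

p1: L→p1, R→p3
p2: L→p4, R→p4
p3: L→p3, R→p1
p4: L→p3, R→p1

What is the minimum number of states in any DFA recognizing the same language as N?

States {p2,p4} cannot be reached from the start state, so discard them.
P0 = {p1} | {p3}.
The partition is now stable with 2 blocks: {p1} | {p3}.

2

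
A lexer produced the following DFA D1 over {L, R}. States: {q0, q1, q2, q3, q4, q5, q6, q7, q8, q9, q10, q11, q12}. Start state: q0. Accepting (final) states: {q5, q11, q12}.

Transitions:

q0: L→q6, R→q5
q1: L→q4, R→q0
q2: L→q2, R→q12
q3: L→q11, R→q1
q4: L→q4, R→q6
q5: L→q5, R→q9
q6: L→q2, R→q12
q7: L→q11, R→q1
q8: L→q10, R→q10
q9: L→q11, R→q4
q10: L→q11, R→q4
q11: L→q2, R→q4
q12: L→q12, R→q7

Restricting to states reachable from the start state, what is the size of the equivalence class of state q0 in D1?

3

Reachable states from the start: {q0,q1,q2,q4,q5,q6,q7,q9,q11,q12}. Unreachable: {q3,q8,q10} — drop them.
Initial partition by acceptance: {q5,q11,q12} | {q0,q1,q2,q4,q6,q7,q9}.
Split {q5,q11,q12} by δ(·,L) → {q5,q12} and {q11}.
On input L, block {q0,q1,q2,q4,q6,q7,q9} splits into {q0,q1,q2,q4,q6} and {q7,q9}.
On input R, block {q0,q1,q2,q4,q6} splits into {q0,q2,q6} and {q1,q4}.
The partition is now stable with 5 blocks: {q5,q12} | {q0,q2,q6} | {q11} | {q7,q9} | {q1,q4}.
The equivalence class containing q0 is {q0,q2,q6}, of size 3.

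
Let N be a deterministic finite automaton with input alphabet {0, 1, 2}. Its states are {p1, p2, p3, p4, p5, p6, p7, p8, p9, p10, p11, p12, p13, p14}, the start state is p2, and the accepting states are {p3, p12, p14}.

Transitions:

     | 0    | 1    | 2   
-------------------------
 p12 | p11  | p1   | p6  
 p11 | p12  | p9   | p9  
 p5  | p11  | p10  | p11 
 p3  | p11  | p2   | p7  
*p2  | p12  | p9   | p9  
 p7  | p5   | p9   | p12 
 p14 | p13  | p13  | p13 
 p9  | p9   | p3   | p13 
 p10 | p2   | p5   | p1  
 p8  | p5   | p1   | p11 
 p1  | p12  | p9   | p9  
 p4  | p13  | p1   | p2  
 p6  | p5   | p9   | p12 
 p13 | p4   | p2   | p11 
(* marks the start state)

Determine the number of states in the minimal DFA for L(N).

6

First remove the unreachable states {p8,p14}; 12 states remain.
Start with accepting vs non-accepting: {p3,p12} | {p1,p2,p4,p5,p6,p7,p9,p10,p11,p13}.
Refine {p1,p2,p4,p5,p6,p7,p9,p10,p11,p13} on symbol 0: members go to different blocks, giving {p4,p5,p6,p7,p9,p10,p13} and {p1,p2,p11}.
Refine {p4,p5,p6,p7,p9,p10,p13} on symbol 0: members go to different blocks, giving {p4,p6,p7,p9,p13} and {p5,p10}.
On input 0, block {p4,p6,p7,p9,p13} splits into {p4,p9,p13} and {p6,p7}.
Split {p4,p9,p13} by δ(·,1) → {p4,p13} and {p9}.
No further refinement is possible. Final partition (6 blocks): {p3,p12} | {p4,p13} | {p1,p2,p11} | {p5,p10} | {p6,p7} | {p9}.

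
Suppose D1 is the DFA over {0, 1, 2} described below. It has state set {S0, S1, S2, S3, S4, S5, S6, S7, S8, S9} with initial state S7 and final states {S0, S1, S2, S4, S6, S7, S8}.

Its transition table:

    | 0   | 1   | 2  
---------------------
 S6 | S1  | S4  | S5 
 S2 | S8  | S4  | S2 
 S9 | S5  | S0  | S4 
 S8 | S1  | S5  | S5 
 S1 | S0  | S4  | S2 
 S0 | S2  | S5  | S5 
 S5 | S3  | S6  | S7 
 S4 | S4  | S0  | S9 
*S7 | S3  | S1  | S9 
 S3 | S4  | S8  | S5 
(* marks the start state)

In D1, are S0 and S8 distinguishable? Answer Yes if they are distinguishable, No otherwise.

No

All states are reachable from the start state.
Start with accepting vs non-accepting: {S0,S1,S2,S4,S6,S7,S8} | {S3,S5,S9}.
Refine {S0,S1,S2,S4,S6,S7,S8} on symbol 0: members go to different blocks, giving {S0,S1,S2,S4,S6,S8} and {S7}.
On input 1, block {S0,S1,S2,S4,S6,S8} splits into {S1,S2,S4,S6} and {S0,S8}.
Refine {S1,S2,S4,S6} on symbol 0: members go to different blocks, giving {S1,S2} and {S4,S6}.
On input 0, block {S3,S5,S9} splits into {S5,S9} and {S3}.
Refine {S5,S9} on symbol 0: members go to different blocks, giving {S5} and {S9}.
On input 0, block {S4,S6} splits into {S4} and {S6}.
Stable partition: {S1,S2} | {S5} | {S7} | {S0,S8} | {S4} | {S3} | {S9} | {S6} — 8 equivalence classes.
S0 and S8 lie in the same block of the stable partition, so they are equivalent — no string distinguishes them.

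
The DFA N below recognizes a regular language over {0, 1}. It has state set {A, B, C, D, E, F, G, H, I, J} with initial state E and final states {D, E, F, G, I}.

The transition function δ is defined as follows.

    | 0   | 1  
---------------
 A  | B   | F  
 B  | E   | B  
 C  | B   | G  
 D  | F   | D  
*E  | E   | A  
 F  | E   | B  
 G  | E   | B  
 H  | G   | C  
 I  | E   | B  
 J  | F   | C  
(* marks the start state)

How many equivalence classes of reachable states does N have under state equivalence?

4

Reachable states from the start: {A,B,E,F}. Unreachable: {C,D,G,H,I,J} — drop them.
P0 = {E,F} | {A,B}.
Refine {A,B} on symbol 0: members go to different blocks, giving {A} and {B}.
On input 1, block {E,F} splits into {E} and {F}.
The partition is now stable with 4 blocks: {E} | {A} | {B} | {F}.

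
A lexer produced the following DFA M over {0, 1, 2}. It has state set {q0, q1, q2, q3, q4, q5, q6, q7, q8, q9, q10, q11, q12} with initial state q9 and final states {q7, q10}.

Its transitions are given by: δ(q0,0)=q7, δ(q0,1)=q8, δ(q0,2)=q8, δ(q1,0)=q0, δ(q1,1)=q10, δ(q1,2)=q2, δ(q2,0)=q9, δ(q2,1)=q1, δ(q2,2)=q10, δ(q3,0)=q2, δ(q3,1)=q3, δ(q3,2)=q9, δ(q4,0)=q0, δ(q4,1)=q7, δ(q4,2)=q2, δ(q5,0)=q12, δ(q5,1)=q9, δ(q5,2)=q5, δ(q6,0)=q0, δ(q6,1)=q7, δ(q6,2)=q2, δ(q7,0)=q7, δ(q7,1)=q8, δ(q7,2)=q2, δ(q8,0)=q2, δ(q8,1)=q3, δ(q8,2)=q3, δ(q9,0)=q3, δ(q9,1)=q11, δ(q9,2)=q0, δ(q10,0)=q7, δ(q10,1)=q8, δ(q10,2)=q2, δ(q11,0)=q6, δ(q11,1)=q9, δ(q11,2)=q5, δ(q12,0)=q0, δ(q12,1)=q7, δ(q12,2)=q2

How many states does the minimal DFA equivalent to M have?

States {q4} cannot be reached from the start state, so discard them.
Start with accepting vs non-accepting: {q7,q10} | {q0,q1,q2,q3,q5,q6,q8,q9,q11,q12}.
Refine {q0,q1,q2,q3,q5,q6,q8,q9,q11,q12} on symbol 0: members go to different blocks, giving {q1,q2,q3,q5,q6,q8,q9,q11,q12} and {q0}.
Split {q1,q2,q3,q5,q6,q8,q9,q11,q12} by δ(·,0) → {q2,q3,q5,q8,q9,q11} and {q1,q6,q12}.
Split {q2,q3,q5,q8,q9,q11} by δ(·,0) → {q2,q3,q8,q9} and {q5,q11}.
Split {q2,q3,q8,q9} by δ(·,1) → {q3,q8} and {q2} and {q9}.
On input 2, block {q3,q8} splits into {q3} and {q8}.
Stable partition: {q7,q10} | {q3} | {q0} | {q1,q6,q12} | {q5,q11} | {q2} | {q9} | {q8} — 8 equivalence classes.

8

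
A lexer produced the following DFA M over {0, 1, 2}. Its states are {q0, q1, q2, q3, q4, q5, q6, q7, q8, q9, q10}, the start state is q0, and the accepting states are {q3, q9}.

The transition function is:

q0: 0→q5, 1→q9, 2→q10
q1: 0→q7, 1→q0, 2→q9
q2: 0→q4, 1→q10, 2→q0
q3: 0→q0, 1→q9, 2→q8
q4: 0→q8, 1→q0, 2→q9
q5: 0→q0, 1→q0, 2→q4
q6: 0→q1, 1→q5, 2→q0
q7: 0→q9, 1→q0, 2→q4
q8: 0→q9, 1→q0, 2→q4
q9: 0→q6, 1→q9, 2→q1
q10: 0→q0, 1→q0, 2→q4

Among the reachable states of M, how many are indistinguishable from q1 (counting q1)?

2

Reachable states from the start: {q0,q1,q4,q5,q6,q7,q8,q9,q10}. Unreachable: {q2,q3} — drop them.
P0 = {q9} | {q0,q1,q4,q5,q6,q7,q8,q10}.
Refine {q0,q1,q4,q5,q6,q7,q8,q10} on symbol 0: members go to different blocks, giving {q0,q1,q4,q5,q6,q10} and {q7,q8}.
Refine {q0,q1,q4,q5,q6,q10} on symbol 0: members go to different blocks, giving {q0,q5,q6,q10} and {q1,q4}.
Split {q0,q5,q6,q10} by δ(·,0) → {q0,q5,q10} and {q6}.
On input 1, block {q0,q5,q10} splits into {q5,q10} and {q0}.
No further refinement is possible. Final partition (6 blocks): {q9} | {q5,q10} | {q7,q8} | {q1,q4} | {q6} | {q0}.
The equivalence class containing q1 is {q1,q4}, of size 2.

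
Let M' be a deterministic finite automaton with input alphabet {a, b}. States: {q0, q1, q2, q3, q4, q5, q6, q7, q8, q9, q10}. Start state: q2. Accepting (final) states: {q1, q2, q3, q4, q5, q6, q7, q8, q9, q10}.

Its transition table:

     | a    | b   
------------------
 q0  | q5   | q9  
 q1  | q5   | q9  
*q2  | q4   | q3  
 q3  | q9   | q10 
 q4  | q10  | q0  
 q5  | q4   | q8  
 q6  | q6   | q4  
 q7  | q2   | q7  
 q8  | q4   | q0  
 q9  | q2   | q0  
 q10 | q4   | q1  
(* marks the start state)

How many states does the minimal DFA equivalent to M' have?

9

Reachable states from the start: {q0,q1,q2,q3,q4,q5,q8,q9,q10}. Unreachable: {q6,q7} — drop them.
Start with accepting vs non-accepting: {q1,q2,q3,q4,q5,q8,q9,q10} | {q0}.
Split {q1,q2,q3,q4,q5,q8,q9,q10} by δ(·,b) → {q1,q2,q3,q5,q10} and {q4,q8,q9}.
Refine {q1,q2,q3,q5,q10} on symbol a: members go to different blocks, giving {q2,q3,q5,q10} and {q1}.
Split {q2,q3,q5,q10} by δ(·,b) → {q2,q3} and {q5} and {q10}.
Refine {q2,q3} on symbol b: members go to different blocks, giving {q2} and {q3}.
Refine {q4,q8,q9} on symbol a: members go to different blocks, giving {q4} and {q8} and {q9}.
Stable partition: {q2} | {q0} | {q4} | {q1} | {q5} | {q10} | {q3} | {q8} | {q9} — 9 equivalence classes.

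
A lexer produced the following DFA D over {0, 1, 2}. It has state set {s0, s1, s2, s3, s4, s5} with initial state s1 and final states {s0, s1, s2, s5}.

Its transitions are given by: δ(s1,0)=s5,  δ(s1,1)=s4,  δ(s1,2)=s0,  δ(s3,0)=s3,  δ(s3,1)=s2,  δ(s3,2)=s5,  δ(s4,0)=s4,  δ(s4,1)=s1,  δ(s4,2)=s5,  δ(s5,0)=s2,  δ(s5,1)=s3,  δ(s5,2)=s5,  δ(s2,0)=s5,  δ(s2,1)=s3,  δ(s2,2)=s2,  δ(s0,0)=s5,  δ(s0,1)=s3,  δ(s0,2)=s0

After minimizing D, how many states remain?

2

Every state is reachable, so we keep all 6.
P0 = {s0,s1,s2,s5} | {s3,s4}.
The partition is now stable with 2 blocks: {s0,s1,s2,s5} | {s3,s4}.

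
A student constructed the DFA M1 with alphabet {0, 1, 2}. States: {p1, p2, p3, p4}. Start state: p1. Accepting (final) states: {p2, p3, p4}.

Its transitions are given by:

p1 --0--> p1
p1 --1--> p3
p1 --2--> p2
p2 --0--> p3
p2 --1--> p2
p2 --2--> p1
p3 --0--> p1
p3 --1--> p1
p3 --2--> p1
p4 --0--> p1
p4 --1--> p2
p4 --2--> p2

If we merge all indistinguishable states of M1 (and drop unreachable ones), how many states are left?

States {p4} cannot be reached from the start state, so discard them.
P0 = {p2,p3} | {p1}.
On input 0, block {p2,p3} splits into {p2} and {p3}.
Stable partition: {p2} | {p1} | {p3} — 3 equivalence classes.

3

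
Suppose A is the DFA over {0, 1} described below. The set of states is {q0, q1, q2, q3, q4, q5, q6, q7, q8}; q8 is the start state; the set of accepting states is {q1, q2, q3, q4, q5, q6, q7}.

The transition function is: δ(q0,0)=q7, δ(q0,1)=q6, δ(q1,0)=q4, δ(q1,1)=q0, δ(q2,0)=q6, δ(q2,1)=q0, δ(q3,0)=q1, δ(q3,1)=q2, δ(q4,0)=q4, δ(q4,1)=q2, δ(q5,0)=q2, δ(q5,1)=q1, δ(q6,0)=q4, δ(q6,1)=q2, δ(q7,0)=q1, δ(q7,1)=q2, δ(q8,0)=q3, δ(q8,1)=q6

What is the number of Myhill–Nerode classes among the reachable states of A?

4

Reachable states from the start: {q0,q1,q2,q3,q4,q6,q7,q8}. Unreachable: {q5} — drop them.
Initial partition by acceptance: {q1,q2,q3,q4,q6,q7} | {q0,q8}.
Split {q1,q2,q3,q4,q6,q7} by δ(·,1) → {q3,q4,q6,q7} and {q1,q2}.
Refine {q3,q4,q6,q7} on symbol 0: members go to different blocks, giving {q3,q7} and {q4,q6}.
No further refinement is possible. Final partition (4 blocks): {q3,q7} | {q0,q8} | {q1,q2} | {q4,q6}.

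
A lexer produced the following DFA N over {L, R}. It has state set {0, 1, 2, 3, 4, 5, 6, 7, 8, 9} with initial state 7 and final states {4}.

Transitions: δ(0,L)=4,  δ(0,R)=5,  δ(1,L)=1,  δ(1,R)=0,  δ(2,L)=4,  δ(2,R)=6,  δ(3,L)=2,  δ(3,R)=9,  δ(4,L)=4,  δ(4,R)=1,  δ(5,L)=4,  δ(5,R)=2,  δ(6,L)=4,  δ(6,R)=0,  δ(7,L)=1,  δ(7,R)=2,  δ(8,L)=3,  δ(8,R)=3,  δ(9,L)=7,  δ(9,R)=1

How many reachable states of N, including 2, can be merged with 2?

4

Reachable states from the start: {0,1,2,4,5,6,7}. Unreachable: {3,8,9} — drop them.
Start with accepting vs non-accepting: {4} | {0,1,2,5,6,7}.
On input L, block {0,1,2,5,6,7} splits into {0,2,5,6} and {1,7}.
No further refinement is possible. Final partition (3 blocks): {4} | {0,2,5,6} | {1,7}.
State 2 belongs to the block {0,2,5,6}, which has 4 states.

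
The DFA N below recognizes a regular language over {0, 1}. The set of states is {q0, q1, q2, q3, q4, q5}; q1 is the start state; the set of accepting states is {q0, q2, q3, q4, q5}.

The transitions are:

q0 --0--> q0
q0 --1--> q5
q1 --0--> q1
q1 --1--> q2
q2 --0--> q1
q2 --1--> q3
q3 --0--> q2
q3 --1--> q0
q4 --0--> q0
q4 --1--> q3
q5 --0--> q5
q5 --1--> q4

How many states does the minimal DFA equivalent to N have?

6

Every state is reachable, so we keep all 6.
Start with accepting vs non-accepting: {q0,q2,q3,q4,q5} | {q1}.
Refine {q0,q2,q3,q4,q5} on symbol 0: members go to different blocks, giving {q0,q3,q4,q5} and {q2}.
Split {q0,q3,q4,q5} by δ(·,0) → {q0,q4,q5} and {q3}.
Split {q0,q4,q5} by δ(·,1) → {q0,q5} and {q4}.
Refine {q0,q5} on symbol 1: members go to different blocks, giving {q0} and {q5}.
The partition is now stable with 6 blocks: {q0} | {q1} | {q2} | {q3} | {q4} | {q5}.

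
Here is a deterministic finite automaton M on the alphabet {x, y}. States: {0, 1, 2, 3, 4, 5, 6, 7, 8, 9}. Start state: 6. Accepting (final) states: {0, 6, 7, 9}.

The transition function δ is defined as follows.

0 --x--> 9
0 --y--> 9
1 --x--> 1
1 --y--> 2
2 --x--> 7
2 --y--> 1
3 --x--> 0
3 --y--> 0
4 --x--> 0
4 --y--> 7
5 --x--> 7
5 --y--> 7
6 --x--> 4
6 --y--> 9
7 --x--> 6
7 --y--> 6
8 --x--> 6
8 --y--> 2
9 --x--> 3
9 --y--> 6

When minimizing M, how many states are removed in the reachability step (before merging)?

4

BFS from 6 reaches {0, 3, 4, 6, 7, 9}; the 4 state(s) 1, 2, 5, 8 are never visited.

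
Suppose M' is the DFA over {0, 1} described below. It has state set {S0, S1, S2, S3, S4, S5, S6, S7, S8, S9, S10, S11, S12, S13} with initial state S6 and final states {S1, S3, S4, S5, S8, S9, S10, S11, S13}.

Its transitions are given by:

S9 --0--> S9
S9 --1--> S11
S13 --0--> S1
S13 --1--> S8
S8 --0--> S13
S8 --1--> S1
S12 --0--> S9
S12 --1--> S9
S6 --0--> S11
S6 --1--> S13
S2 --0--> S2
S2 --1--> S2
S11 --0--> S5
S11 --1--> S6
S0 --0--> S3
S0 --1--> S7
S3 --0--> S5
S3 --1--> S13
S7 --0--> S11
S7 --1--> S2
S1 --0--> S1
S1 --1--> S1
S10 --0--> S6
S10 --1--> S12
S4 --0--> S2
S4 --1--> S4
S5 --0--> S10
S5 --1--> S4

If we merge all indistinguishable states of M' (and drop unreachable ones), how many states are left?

First remove the unreachable states {S0,S3,S7}; 11 states remain.
P0 = {S1,S4,S5,S8,S9,S10,S11,S13} | {S2,S6,S12}.
Split {S1,S4,S5,S8,S9,S10,S11,S13} by δ(·,0) → {S1,S5,S8,S9,S11,S13} and {S4,S10}.
On input 0, block {S1,S5,S8,S9,S11,S13} splits into {S1,S8,S9,S11,S13} and {S5}.
Refine {S1,S8,S9,S11,S13} on symbol 0: members go to different blocks, giving {S1,S8,S9,S13} and {S11}.
On input 1, block {S1,S8,S9,S13} splits into {S1,S8,S13} and {S9}.
On input 0, block {S2,S6,S12} splits into {S2} and {S6} and {S12}.
Refine {S4,S10} on symbol 0: members go to different blocks, giving {S4} and {S10}.
The partition is now stable with 9 blocks: {S1,S8,S13} | {S2} | {S4} | {S5} | {S11} | {S9} | {S6} | {S12} | {S10}.

9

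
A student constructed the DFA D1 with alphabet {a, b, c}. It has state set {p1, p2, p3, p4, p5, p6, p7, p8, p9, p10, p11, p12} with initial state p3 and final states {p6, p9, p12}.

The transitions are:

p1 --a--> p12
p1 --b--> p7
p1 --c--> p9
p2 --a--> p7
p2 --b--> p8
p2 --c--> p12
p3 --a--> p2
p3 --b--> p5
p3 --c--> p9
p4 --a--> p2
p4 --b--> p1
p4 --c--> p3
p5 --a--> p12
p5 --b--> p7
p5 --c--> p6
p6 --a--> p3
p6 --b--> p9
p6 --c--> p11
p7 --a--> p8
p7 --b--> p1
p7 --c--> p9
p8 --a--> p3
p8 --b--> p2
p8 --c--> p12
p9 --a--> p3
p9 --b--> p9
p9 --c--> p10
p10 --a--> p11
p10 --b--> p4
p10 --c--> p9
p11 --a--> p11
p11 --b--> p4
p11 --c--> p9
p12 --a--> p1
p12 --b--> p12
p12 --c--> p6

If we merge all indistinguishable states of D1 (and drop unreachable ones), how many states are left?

7

Start with accepting vs non-accepting: {p6,p9,p12} | {p1,p2,p3,p4,p5,p7,p8,p10,p11}.
Split {p6,p9,p12} by δ(·,c) → {p6,p9} and {p12}.
Split {p1,p2,p3,p4,p5,p7,p8,p10,p11} by δ(·,a) → {p2,p3,p4,p7,p8,p10,p11} and {p1,p5}.
On input b, block {p2,p3,p4,p7,p8,p10,p11} splits into {p2,p8,p10,p11} and {p3,p4,p7}.
Split {p2,p8,p10,p11} by δ(·,a) → {p2,p8} and {p10,p11}.
Refine {p3,p4,p7} on symbol c: members go to different blocks, giving {p3,p7} and {p4}.
Stable partition: {p6,p9} | {p2,p8} | {p12} | {p1,p5} | {p3,p7} | {p10,p11} | {p4} — 7 equivalence classes.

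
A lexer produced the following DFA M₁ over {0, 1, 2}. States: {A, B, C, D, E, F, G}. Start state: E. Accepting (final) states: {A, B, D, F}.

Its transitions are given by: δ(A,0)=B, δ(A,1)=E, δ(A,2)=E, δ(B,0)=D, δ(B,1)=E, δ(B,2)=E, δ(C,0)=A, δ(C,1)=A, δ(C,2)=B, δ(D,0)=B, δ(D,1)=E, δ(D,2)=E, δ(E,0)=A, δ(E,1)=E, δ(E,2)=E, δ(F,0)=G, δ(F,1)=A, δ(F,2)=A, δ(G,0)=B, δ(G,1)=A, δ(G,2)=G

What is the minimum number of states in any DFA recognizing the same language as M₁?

2

States {C,F,G} cannot be reached from the start state, so discard them.
Start with accepting vs non-accepting: {A,B,D} | {E}.
No further refinement is possible. Final partition (2 blocks): {A,B,D} | {E}.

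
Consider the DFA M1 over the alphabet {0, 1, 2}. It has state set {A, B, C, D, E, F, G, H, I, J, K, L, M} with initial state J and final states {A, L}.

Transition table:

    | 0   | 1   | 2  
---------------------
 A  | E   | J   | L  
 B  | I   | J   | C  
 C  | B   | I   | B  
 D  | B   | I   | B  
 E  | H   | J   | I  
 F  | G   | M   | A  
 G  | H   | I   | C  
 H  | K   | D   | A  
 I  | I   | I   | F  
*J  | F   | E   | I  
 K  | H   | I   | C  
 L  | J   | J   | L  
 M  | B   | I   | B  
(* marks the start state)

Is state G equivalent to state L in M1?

No

All states are reachable from the start state.
Start with accepting vs non-accepting: {A,L} | {B,C,D,E,F,G,H,I,J,K,M}.
On input 2, block {B,C,D,E,F,G,H,I,J,K,M} splits into {B,C,D,E,G,I,J,K,M} and {F,H}.
On input 0, block {B,C,D,E,G,I,J,K,M} splits into {B,C,D,I,M} and {E,G,J,K}.
Refine {B,C,D,I,M} on symbol 1: members go to different blocks, giving {C,D,I,M} and {B}.
Refine {C,D,I,M} on symbol 0: members go to different blocks, giving {C,D,M} and {I}.
Refine {E,G,J,K} on symbol 1: members go to different blocks, giving {E,J} and {G,K}.
The partition is now stable with 7 blocks: {A,L} | {C,D,M} | {F,H} | {E,J} | {B} | {I} | {G,K}.
G and L end up in different blocks, so they are distinguishable. For instance, the string 'ε' is accepted from only L.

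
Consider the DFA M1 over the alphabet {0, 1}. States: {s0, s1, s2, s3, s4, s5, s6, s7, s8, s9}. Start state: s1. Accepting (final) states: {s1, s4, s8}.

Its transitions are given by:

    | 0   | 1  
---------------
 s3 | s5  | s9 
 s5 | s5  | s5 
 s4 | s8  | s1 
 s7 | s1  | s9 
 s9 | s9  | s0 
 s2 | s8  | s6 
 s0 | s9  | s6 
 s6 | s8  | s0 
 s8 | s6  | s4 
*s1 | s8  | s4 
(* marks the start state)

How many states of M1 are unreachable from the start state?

Starting at s1 and following transitions, the reachable set is {s0, s1, s4, s6, s8, s9}. That leaves s2, s3, s5, s7 unreachable — 4 in total.

4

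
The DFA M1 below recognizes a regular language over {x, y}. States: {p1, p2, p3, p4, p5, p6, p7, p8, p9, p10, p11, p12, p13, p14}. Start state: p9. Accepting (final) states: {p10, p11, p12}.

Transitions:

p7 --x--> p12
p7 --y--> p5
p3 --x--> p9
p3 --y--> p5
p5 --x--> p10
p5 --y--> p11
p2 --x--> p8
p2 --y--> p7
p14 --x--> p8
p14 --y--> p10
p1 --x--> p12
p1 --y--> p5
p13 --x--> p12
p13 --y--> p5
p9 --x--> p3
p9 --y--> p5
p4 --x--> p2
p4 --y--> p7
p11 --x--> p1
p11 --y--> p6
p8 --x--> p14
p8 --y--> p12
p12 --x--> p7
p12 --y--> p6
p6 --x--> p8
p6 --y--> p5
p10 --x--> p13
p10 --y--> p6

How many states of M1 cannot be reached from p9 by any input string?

BFS from p9 reaches {p1, p3, p5, p6, p7, p8, p9, p10, p11, p12, p13, p14}; the 2 state(s) p2, p4 are never visited.

2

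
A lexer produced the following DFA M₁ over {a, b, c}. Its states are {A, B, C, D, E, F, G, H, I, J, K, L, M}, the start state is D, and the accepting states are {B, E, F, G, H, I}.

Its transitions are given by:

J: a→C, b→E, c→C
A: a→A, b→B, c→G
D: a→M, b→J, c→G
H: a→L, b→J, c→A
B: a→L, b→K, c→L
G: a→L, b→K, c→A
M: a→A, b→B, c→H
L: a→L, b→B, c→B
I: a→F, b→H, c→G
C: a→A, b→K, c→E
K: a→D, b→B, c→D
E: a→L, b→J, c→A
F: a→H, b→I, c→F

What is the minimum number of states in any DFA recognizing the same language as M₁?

States {F,I} cannot be reached from the start state, so discard them.
P0 = {B,E,G,H} | {A,C,D,J,K,L,M}.
Refine {A,C,D,J,K,L,M} on symbol b: members go to different blocks, giving {A,J,K,L,M} and {C,D}.
On input a, block {A,J,K,L,M} splits into {A,L,M} and {J,K}.
No further refinement is possible. Final partition (4 blocks): {B,E,G,H} | {A,L,M} | {C,D} | {J,K}.

4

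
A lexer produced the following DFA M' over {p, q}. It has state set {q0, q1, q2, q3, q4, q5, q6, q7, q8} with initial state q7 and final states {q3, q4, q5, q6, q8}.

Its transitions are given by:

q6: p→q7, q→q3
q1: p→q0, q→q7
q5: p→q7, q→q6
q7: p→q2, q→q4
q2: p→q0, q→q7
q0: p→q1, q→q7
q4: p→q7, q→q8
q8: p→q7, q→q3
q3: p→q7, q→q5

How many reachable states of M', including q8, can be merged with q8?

5

Start with accepting vs non-accepting: {q3,q4,q5,q6,q8} | {q0,q1,q2,q7}.
Refine {q0,q1,q2,q7} on symbol q: members go to different blocks, giving {q0,q1,q2} and {q7}.
The partition is now stable with 3 blocks: {q3,q4,q5,q6,q8} | {q0,q1,q2} | {q7}.
State q8 belongs to the block {q3,q4,q5,q6,q8}, which has 5 states.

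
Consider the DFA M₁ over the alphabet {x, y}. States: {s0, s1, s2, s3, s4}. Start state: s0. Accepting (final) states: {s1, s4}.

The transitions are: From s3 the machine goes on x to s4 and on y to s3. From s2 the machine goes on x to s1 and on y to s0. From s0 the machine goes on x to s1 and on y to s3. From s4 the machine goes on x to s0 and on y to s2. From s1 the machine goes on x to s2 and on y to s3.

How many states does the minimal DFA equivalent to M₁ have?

2

All states are reachable from the start state.
P0 = {s1,s4} | {s0,s2,s3}.
The partition is now stable with 2 blocks: {s1,s4} | {s0,s2,s3}.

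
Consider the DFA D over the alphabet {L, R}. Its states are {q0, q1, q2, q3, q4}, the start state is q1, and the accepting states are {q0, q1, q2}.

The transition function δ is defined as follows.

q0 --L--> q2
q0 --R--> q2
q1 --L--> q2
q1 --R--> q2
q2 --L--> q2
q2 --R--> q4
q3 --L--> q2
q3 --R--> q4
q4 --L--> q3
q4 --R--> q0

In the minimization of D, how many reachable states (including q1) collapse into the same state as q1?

2

Start with accepting vs non-accepting: {q0,q1,q2} | {q3,q4}.
Split {q0,q1,q2} by δ(·,R) → {q0,q1} and {q2}.
Refine {q3,q4} on symbol L: members go to different blocks, giving {q3} and {q4}.
The partition is now stable with 4 blocks: {q0,q1} | {q3} | {q2} | {q4}.
State q1 belongs to the block {q0,q1}, which has 2 states.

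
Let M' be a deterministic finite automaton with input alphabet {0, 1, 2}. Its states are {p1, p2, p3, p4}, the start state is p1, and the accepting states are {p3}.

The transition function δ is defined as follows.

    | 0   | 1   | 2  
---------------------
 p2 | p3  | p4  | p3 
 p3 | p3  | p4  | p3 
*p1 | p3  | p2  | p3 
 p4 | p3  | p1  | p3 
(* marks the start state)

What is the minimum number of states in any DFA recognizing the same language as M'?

2

All states are reachable from the start state.
Initial partition by acceptance: {p3} | {p1,p2,p4}.
The partition is now stable with 2 blocks: {p3} | {p1,p2,p4}.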